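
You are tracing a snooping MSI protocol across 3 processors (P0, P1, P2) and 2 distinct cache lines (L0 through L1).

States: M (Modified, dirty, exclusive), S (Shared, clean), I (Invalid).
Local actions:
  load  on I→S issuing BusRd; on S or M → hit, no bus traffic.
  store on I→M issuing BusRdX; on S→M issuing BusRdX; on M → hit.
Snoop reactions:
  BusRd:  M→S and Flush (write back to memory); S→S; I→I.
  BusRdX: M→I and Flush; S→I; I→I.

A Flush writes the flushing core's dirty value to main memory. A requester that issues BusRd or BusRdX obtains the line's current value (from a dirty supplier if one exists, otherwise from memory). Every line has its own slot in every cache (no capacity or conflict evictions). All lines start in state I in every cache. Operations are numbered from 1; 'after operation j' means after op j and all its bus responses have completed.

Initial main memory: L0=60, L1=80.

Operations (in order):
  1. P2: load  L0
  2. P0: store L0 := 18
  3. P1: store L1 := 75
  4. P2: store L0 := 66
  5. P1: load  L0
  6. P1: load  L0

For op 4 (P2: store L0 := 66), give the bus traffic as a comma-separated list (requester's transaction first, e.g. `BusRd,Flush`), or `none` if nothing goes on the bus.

bus = BusRdX,Flush

step 1: P2: load  L0  ⟶  IIS  (L0)  txn=BusRd  M[L0]=60
step 2: P0: store L0 := 18  ⟶  MII  (L0)  txn=BusRdX  M[L0]=60
step 3: P1: store L1 := 75  ⟶  IMI  (L1)  txn=BusRdX  M[L1]=80
step 4: P2: store L0 := 66  ⟶  IIM  (L0)  txn=BusRdX+Flush  M[L0]=18
step 5: P1: load  L0  ⟶  ISS  (L0)  txn=BusRd+Flush  M[L0]=66
step 6: P1: load  L0  ⟶  ISS  (L0)  txn=∅  M[L0]=66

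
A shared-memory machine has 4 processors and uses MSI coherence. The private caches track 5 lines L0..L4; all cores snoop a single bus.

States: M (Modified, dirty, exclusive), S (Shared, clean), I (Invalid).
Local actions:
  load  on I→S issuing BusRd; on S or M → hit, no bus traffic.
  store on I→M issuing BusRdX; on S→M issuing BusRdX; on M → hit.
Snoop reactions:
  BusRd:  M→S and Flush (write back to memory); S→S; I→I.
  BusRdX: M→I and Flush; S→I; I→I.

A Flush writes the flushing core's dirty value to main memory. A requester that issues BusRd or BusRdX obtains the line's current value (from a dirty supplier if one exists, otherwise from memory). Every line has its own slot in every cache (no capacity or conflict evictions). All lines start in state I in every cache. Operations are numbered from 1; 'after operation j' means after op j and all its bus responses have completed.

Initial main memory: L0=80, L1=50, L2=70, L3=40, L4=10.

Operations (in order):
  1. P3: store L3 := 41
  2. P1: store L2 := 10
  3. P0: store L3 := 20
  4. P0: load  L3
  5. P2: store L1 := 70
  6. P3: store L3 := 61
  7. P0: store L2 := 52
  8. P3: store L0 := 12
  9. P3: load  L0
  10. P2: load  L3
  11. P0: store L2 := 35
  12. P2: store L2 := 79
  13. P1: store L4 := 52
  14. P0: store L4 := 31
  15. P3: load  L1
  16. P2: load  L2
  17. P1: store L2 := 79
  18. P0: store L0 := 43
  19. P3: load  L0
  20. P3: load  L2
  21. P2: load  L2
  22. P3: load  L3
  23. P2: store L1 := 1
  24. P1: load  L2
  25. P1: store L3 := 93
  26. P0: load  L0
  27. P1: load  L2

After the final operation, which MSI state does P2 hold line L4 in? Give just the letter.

  op1 P3: store L3 := 41 → I/I/I/M on L3; bus BusRdX; mem=40
  op2 P1: store L2 := 10 → I/M/I/I on L2; bus BusRdX; mem=70
  op3 P0: store L3 := 20 → M/I/I/I on L3; bus BusRdX Flush; mem=41
  op4 P0: load  L3 → M/I/I/I on L3; bus (none); mem=41
  op5 P2: store L1 := 70 → I/I/M/I on L1; bus BusRdX; mem=50
  op6 P3: store L3 := 61 → I/I/I/M on L3; bus BusRdX Flush; mem=20
  op7 P0: store L2 := 52 → M/I/I/I on L2; bus BusRdX Flush; mem=10
  op8 P3: store L0 := 12 → I/I/I/M on L0; bus BusRdX; mem=80
  op9 P3: load  L0 → I/I/I/M on L0; bus (none); mem=80
  op10 P2: load  L3 → I/I/S/S on L3; bus BusRd Flush; mem=61
  op11 P0: store L2 := 35 → M/I/I/I on L2; bus (none); mem=10
  op12 P2: store L2 := 79 → I/I/M/I on L2; bus BusRdX Flush; mem=35
  op13 P1: store L4 := 52 → I/M/I/I on L4; bus BusRdX; mem=10
  op14 P0: store L4 := 31 → M/I/I/I on L4; bus BusRdX Flush; mem=52
  op15 P3: load  L1 → I/I/S/S on L1; bus BusRd Flush; mem=70
  op16 P2: load  L2 → I/I/M/I on L2; bus (none); mem=35
  op17 P1: store L2 := 79 → I/M/I/I on L2; bus BusRdX Flush; mem=79
  op18 P0: store L0 := 43 → M/I/I/I on L0; bus BusRdX Flush; mem=12
  op19 P3: load  L0 → S/I/I/S on L0; bus BusRd Flush; mem=43
  op20 P3: load  L2 → I/S/I/S on L2; bus BusRd Flush; mem=79
  op21 P2: load  L2 → I/S/S/S on L2; bus BusRd; mem=79
  op22 P3: load  L3 → I/I/S/S on L3; bus (none); mem=61
  op23 P2: store L1 := 1 → I/I/M/I on L1; bus BusRdX; mem=70
  op24 P1: load  L2 → I/S/S/S on L2; bus (none); mem=79
  op25 P1: store L3 := 93 → I/M/I/I on L3; bus BusRdX; mem=61
  op26 P0: load  L0 → S/I/I/S on L0; bus (none); mem=43
  op27 P1: load  L2 → I/S/S/S on L2; bus (none); mem=79

state = I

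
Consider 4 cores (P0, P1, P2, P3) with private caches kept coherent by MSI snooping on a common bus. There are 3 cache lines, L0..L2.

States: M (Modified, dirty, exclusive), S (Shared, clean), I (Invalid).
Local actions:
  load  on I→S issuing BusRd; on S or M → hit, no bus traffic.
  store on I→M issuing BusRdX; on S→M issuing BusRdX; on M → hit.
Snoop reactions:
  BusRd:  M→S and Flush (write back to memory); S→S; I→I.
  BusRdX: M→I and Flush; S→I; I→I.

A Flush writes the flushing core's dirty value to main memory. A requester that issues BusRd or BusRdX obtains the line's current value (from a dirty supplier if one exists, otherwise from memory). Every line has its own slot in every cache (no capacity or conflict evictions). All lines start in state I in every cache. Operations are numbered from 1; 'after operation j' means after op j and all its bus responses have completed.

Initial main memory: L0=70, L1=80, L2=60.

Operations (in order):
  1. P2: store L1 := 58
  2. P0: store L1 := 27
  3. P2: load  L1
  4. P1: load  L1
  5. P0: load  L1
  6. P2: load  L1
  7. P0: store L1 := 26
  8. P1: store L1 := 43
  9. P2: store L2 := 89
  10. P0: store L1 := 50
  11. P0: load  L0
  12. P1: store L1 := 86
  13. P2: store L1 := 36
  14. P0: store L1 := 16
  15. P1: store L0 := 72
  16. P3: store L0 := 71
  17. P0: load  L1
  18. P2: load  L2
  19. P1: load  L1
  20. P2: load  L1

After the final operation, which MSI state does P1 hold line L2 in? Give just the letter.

state = I

1. P2: store L1 := 58  bus=[BusRdX]  L1: P0=I P1=I P2=M P3=I  mem[L1]=80
2. P0: store L1 := 27  bus=[BusRdX,Flush]  L1: P0=M P1=I P2=I P3=I  mem[L1]=58
3. P2: load  L1  bus=[BusRd,Flush]  L1: P0=S P1=I P2=S P3=I  mem[L1]=27
4. P1: load  L1  bus=[BusRd]  L1: P0=S P1=S P2=S P3=I  mem[L1]=27
5. P0: load  L1  bus=[-]  L1: P0=S P1=S P2=S P3=I  mem[L1]=27
6. P2: load  L1  bus=[-]  L1: P0=S P1=S P2=S P3=I  mem[L1]=27
7. P0: store L1 := 26  bus=[BusRdX]  L1: P0=M P1=I P2=I P3=I  mem[L1]=27
8. P1: store L1 := 43  bus=[BusRdX,Flush]  L1: P0=I P1=M P2=I P3=I  mem[L1]=26
9. P2: store L2 := 89  bus=[BusRdX]  L2: P0=I P1=I P2=M P3=I  mem[L2]=60
10. P0: store L1 := 50  bus=[BusRdX,Flush]  L1: P0=M P1=I P2=I P3=I  mem[L1]=43
11. P0: load  L0  bus=[BusRd]  L0: P0=S P1=I P2=I P3=I  mem[L0]=70
12. P1: store L1 := 86  bus=[BusRdX,Flush]  L1: P0=I P1=M P2=I P3=I  mem[L1]=50
13. P2: store L1 := 36  bus=[BusRdX,Flush]  L1: P0=I P1=I P2=M P3=I  mem[L1]=86
14. P0: store L1 := 16  bus=[BusRdX,Flush]  L1: P0=M P1=I P2=I P3=I  mem[L1]=36
15. P1: store L0 := 72  bus=[BusRdX]  L0: P0=I P1=M P2=I P3=I  mem[L0]=70
16. P3: store L0 := 71  bus=[BusRdX,Flush]  L0: P0=I P1=I P2=I P3=M  mem[L0]=72
17. P0: load  L1  bus=[-]  L1: P0=M P1=I P2=I P3=I  mem[L1]=36
18. P2: load  L2  bus=[-]  L2: P0=I P1=I P2=M P3=I  mem[L2]=60
19. P1: load  L1  bus=[BusRd,Flush]  L1: P0=S P1=S P2=I P3=I  mem[L1]=16
20. P2: load  L1  bus=[BusRd]  L1: P0=S P1=S P2=S P3=I  mem[L1]=16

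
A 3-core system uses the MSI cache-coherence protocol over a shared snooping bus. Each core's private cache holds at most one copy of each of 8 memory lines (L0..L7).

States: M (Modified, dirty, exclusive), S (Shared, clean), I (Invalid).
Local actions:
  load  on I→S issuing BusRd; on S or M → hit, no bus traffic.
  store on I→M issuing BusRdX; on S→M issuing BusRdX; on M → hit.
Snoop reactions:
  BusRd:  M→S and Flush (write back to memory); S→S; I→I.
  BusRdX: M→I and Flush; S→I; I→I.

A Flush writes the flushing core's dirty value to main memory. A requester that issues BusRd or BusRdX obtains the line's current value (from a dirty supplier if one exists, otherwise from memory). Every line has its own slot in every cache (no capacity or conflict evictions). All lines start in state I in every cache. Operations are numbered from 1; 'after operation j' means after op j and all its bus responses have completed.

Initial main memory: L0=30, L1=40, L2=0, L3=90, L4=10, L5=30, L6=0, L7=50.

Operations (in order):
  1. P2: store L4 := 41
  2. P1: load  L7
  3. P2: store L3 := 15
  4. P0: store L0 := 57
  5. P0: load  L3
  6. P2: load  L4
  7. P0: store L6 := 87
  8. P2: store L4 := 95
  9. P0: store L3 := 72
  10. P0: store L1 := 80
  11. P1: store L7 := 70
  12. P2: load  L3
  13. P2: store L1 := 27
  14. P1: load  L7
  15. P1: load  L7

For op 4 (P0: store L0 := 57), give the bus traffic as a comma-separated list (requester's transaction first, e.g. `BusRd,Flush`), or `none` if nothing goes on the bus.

bus = BusRdX

1. P2: store L4 := 41  bus=[BusRdX]  L4: P0=I P1=I P2=M  mem[L4]=10
2. P1: load  L7  bus=[BusRd]  L7: P0=I P1=S P2=I  mem[L7]=50
3. P2: store L3 := 15  bus=[BusRdX]  L3: P0=I P1=I P2=M  mem[L3]=90
4. P0: store L0 := 57  bus=[BusRdX]  L0: P0=M P1=I P2=I  mem[L0]=30
5. P0: load  L3  bus=[BusRd,Flush]  L3: P0=S P1=I P2=S  mem[L3]=15
6. P2: load  L4  bus=[-]  L4: P0=I P1=I P2=M  mem[L4]=10
7. P0: store L6 := 87  bus=[BusRdX]  L6: P0=M P1=I P2=I  mem[L6]=0
8. P2: store L4 := 95  bus=[-]  L4: P0=I P1=I P2=M  mem[L4]=10
9. P0: store L3 := 72  bus=[BusRdX]  L3: P0=M P1=I P2=I  mem[L3]=15
10. P0: store L1 := 80  bus=[BusRdX]  L1: P0=M P1=I P2=I  mem[L1]=40
11. P1: store L7 := 70  bus=[BusRdX]  L7: P0=I P1=M P2=I  mem[L7]=50
12. P2: load  L3  bus=[BusRd,Flush]  L3: P0=S P1=I P2=S  mem[L3]=72
13. P2: store L1 := 27  bus=[BusRdX,Flush]  L1: P0=I P1=I P2=M  mem[L1]=80
14. P1: load  L7  bus=[-]  L7: P0=I P1=M P2=I  mem[L7]=50
15. P1: load  L7  bus=[-]  L7: P0=I P1=M P2=I  mem[L7]=50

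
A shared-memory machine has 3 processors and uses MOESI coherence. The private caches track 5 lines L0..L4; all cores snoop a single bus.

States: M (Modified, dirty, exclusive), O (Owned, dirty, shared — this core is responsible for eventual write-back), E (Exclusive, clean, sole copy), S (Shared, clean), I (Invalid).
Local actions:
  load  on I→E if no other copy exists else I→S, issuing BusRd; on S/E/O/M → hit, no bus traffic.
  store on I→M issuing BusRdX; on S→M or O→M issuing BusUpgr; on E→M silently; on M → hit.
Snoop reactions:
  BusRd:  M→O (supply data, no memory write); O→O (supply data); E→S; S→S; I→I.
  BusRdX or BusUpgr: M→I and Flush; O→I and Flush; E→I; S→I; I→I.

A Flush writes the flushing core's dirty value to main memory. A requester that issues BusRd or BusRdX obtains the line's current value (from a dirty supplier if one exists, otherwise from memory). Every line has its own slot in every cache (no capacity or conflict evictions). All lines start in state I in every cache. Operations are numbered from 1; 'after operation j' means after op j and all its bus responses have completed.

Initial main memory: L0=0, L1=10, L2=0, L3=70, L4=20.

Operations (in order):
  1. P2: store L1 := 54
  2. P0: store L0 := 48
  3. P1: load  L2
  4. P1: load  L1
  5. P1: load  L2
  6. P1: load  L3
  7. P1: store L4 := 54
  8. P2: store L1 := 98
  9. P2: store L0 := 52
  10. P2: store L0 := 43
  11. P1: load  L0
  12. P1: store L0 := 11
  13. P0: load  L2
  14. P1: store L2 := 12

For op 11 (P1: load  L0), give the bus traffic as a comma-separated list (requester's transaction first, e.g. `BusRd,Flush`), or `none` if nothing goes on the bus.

step 1: P2: store L1 := 54  ⟶  IIM  (L1)  txn=BusRdX  M[L1]=10
step 2: P0: store L0 := 48  ⟶  MII  (L0)  txn=BusRdX  M[L0]=0
step 3: P1: load  L2  ⟶  IEI  (L2)  txn=BusRd  M[L2]=0
step 4: P1: load  L1  ⟶  ISO  (L1)  txn=BusRd  M[L1]=10
step 5: P1: load  L2  ⟶  IEI  (L2)  txn=∅  M[L2]=0
step 6: P1: load  L3  ⟶  IEI  (L3)  txn=BusRd  M[L3]=70
step 7: P1: store L4 := 54  ⟶  IMI  (L4)  txn=BusRdX  M[L4]=20
step 8: P2: store L1 := 98  ⟶  IIM  (L1)  txn=BusUpgr  M[L1]=10
step 9: P2: store L0 := 52  ⟶  IIM  (L0)  txn=BusRdX+Flush  M[L0]=48
step 10: P2: store L0 := 43  ⟶  IIM  (L0)  txn=∅  M[L0]=48
step 11: P1: load  L0  ⟶  ISO  (L0)  txn=BusRd  M[L0]=48
step 12: P1: store L0 := 11  ⟶  IMI  (L0)  txn=BusUpgr+Flush  M[L0]=43
step 13: P0: load  L2  ⟶  SSI  (L2)  txn=BusRd  M[L2]=0
step 14: P1: store L2 := 12  ⟶  IMI  (L2)  txn=BusUpgr  M[L2]=0

bus = BusRd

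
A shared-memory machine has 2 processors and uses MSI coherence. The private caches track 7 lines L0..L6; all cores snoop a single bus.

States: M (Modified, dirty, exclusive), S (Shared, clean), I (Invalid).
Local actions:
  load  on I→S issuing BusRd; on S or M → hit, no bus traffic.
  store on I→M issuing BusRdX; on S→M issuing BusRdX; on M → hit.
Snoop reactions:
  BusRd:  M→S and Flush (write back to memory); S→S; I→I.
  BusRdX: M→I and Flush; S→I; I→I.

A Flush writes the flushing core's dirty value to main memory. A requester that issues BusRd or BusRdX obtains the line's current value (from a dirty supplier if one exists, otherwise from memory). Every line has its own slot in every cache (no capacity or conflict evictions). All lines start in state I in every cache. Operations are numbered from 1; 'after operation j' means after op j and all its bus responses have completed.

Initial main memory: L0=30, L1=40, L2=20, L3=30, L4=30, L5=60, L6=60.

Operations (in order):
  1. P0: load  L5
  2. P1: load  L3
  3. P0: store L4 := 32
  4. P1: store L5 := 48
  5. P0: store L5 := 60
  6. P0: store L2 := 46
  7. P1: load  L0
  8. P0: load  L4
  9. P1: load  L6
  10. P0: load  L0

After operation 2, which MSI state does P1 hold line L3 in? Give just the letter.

step 1: P0: load  L5  ⟶  SI  (L5)  txn=BusRd  M[L5]=60
step 2: P1: load  L3  ⟶  IS  (L3)  txn=BusRd  M[L3]=30
step 3: P0: store L4 := 32  ⟶  MI  (L4)  txn=BusRdX  M[L4]=30
step 4: P1: store L5 := 48  ⟶  IM  (L5)  txn=BusRdX  M[L5]=60
step 5: P0: store L5 := 60  ⟶  MI  (L5)  txn=BusRdX+Flush  M[L5]=48
step 6: P0: store L2 := 46  ⟶  MI  (L2)  txn=BusRdX  M[L2]=20
step 7: P1: load  L0  ⟶  IS  (L0)  txn=BusRd  M[L0]=30
step 8: P0: load  L4  ⟶  MI  (L4)  txn=∅  M[L4]=30
step 9: P1: load  L6  ⟶  IS  (L6)  txn=BusRd  M[L6]=60
step 10: P0: load  L0  ⟶  SS  (L0)  txn=BusRd  M[L0]=30

state = S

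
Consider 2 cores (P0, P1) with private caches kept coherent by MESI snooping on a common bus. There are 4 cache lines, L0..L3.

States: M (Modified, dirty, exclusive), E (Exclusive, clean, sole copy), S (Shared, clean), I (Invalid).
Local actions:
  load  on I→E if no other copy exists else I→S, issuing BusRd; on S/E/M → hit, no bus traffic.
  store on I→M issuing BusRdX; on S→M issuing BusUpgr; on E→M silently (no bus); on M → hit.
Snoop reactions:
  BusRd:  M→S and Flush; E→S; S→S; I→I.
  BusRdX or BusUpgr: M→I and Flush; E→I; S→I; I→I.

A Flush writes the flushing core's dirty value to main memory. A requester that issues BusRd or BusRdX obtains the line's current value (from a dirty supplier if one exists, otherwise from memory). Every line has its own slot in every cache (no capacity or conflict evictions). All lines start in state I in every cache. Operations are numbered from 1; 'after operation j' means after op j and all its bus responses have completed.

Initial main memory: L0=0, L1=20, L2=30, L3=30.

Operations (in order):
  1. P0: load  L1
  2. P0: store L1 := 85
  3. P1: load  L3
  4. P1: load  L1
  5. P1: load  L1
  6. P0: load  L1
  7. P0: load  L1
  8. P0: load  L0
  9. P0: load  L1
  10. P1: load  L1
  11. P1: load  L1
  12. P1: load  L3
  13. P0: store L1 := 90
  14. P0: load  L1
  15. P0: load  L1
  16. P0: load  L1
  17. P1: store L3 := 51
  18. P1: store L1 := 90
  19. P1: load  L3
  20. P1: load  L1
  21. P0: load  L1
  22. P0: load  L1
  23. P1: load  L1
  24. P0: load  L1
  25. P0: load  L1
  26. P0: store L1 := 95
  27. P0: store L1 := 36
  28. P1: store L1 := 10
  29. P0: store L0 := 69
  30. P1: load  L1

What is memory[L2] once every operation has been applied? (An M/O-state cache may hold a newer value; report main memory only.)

  op1 P0: load  L1 → E/I on L1; bus BusRd; mem=20
  op2 P0: store L1 := 85 → M/I on L1; bus (none); mem=20
  op3 P1: load  L3 → I/E on L3; bus BusRd; mem=30
  op4 P1: load  L1 → S/S on L1; bus BusRd Flush; mem=85
  op5 P1: load  L1 → S/S on L1; bus (none); mem=85
  op6 P0: load  L1 → S/S on L1; bus (none); mem=85
  op7 P0: load  L1 → S/S on L1; bus (none); mem=85
  op8 P0: load  L0 → E/I on L0; bus BusRd; mem=0
  op9 P0: load  L1 → S/S on L1; bus (none); mem=85
  op10 P1: load  L1 → S/S on L1; bus (none); mem=85
  op11 P1: load  L1 → S/S on L1; bus (none); mem=85
  op12 P1: load  L3 → I/E on L3; bus (none); mem=30
  op13 P0: store L1 := 90 → M/I on L1; bus BusUpgr; mem=85
  op14 P0: load  L1 → M/I on L1; bus (none); mem=85
  op15 P0: load  L1 → M/I on L1; bus (none); mem=85
  op16 P0: load  L1 → M/I on L1; bus (none); mem=85
  op17 P1: store L3 := 51 → I/M on L3; bus (none); mem=30
  op18 P1: store L1 := 90 → I/M on L1; bus BusRdX Flush; mem=90
  op19 P1: load  L3 → I/M on L3; bus (none); mem=30
  op20 P1: load  L1 → I/M on L1; bus (none); mem=90
  op21 P0: load  L1 → S/S on L1; bus BusRd Flush; mem=90
  op22 P0: load  L1 → S/S on L1; bus (none); mem=90
  op23 P1: load  L1 → S/S on L1; bus (none); mem=90
  op24 P0: load  L1 → S/S on L1; bus (none); mem=90
  op25 P0: load  L1 → S/S on L1; bus (none); mem=90
  op26 P0: store L1 := 95 → M/I on L1; bus BusUpgr; mem=90
  op27 P0: store L1 := 36 → M/I on L1; bus (none); mem=90
  op28 P1: store L1 := 10 → I/M on L1; bus BusRdX Flush; mem=36
  op29 P0: store L0 := 69 → M/I on L0; bus (none); mem=0
  op30 P1: load  L1 → I/M on L1; bus (none); mem=36

memory[L2] = 30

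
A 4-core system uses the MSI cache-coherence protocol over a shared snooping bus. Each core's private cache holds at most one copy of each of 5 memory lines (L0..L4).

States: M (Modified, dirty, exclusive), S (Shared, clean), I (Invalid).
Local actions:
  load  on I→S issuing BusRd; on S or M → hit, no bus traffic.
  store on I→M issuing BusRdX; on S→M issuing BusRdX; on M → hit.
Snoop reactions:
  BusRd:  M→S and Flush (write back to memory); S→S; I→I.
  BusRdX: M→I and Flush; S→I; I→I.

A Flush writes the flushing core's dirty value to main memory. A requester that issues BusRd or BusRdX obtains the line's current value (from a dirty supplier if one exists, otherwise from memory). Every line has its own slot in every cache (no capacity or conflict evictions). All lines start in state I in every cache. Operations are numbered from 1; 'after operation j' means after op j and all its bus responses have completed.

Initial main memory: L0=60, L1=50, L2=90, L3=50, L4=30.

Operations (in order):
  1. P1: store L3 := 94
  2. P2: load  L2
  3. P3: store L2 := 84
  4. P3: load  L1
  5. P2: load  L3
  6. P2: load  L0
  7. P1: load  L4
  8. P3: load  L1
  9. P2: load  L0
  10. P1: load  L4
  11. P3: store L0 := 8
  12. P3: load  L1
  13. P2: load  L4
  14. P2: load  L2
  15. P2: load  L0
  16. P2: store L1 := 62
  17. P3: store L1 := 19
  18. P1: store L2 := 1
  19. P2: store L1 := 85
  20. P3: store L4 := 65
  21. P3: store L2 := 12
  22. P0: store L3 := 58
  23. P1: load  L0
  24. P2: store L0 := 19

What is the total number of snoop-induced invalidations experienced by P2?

invalidations = 6

[1] P1: store L3 := 94 | P0:I, P1:M(94), P2:I, P3:I | bus: BusRdX
[2] P2: load  L2 | P0:I, P1:I, P2:S(90), P3:I | bus: BusRd
[3] P3: store L2 := 84 | P0:I, P1:I, P2:I, P3:M(84) | bus: BusRdX
[4] P3: load  L1 | P0:I, P1:I, P2:I, P3:S(50) | bus: BusRd
[5] P2: load  L3 | P0:I, P1:S(94), P2:S(94), P3:I | bus: BusRd,Flush
[6] P2: load  L0 | P0:I, P1:I, P2:S(60), P3:I | bus: BusRd
[7] P1: load  L4 | P0:I, P1:S(30), P2:I, P3:I | bus: BusRd
[8] P3: load  L1 | P0:I, P1:I, P2:I, P3:S(50) | bus: none
[9] P2: load  L0 | P0:I, P1:I, P2:S(60), P3:I | bus: none
[10] P1: load  L4 | P0:I, P1:S(30), P2:I, P3:I | bus: none
[11] P3: store L0 := 8 | P0:I, P1:I, P2:I, P3:M(8) | bus: BusRdX
[12] P3: load  L1 | P0:I, P1:I, P2:I, P3:S(50) | bus: none
[13] P2: load  L4 | P0:I, P1:S(30), P2:S(30), P3:I | bus: BusRd
[14] P2: load  L2 | P0:I, P1:I, P2:S(84), P3:S(84) | bus: BusRd,Flush
[15] P2: load  L0 | P0:I, P1:I, P2:S(8), P3:S(8) | bus: BusRd,Flush
[16] P2: store L1 := 62 | P0:I, P1:I, P2:M(62), P3:I | bus: BusRdX
[17] P3: store L1 := 19 | P0:I, P1:I, P2:I, P3:M(19) | bus: BusRdX,Flush
[18] P1: store L2 := 1 | P0:I, P1:M(1), P2:I, P3:I | bus: BusRdX
[19] P2: store L1 := 85 | P0:I, P1:I, P2:M(85), P3:I | bus: BusRdX,Flush
[20] P3: store L4 := 65 | P0:I, P1:I, P2:I, P3:M(65) | bus: BusRdX
[21] P3: store L2 := 12 | P0:I, P1:I, P2:I, P3:M(12) | bus: BusRdX,Flush
[22] P0: store L3 := 58 | P0:M(58), P1:I, P2:I, P3:I | bus: BusRdX
[23] P1: load  L0 | P0:I, P1:S(8), P2:S(8), P3:S(8) | bus: BusRd
[24] P2: store L0 := 19 | P0:I, P1:I, P2:M(19), P3:I | bus: BusRdX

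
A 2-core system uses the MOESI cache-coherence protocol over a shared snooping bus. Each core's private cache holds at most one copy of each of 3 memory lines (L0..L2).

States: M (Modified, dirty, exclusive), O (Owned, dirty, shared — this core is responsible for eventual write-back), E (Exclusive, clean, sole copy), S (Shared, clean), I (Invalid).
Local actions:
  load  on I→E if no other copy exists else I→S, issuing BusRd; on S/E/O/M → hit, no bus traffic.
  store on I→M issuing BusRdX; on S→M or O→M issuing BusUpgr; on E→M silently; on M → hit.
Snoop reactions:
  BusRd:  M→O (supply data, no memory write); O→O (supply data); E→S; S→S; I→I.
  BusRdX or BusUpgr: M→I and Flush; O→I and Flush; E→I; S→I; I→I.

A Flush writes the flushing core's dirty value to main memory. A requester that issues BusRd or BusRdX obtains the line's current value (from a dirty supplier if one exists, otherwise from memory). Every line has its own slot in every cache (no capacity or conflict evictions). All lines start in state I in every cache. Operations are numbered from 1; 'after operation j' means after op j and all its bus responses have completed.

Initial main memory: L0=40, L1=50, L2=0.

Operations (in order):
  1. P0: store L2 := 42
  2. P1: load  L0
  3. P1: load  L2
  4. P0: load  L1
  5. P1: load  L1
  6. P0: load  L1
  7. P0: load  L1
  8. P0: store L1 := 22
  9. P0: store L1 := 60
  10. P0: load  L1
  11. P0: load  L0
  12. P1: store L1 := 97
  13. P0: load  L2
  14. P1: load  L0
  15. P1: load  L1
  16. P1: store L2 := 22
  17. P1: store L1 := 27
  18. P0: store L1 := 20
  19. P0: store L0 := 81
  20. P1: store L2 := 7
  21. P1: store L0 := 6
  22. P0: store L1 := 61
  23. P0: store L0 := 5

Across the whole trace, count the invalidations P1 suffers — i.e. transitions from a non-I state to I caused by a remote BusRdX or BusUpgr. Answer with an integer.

  op1 P0: store L2 := 42 → M/I on L2; bus BusRdX; mem=0
  op2 P1: load  L0 → I/E on L0; bus BusRd; mem=40
  op3 P1: load  L2 → O/S on L2; bus BusRd; mem=0
  op4 P0: load  L1 → E/I on L1; bus BusRd; mem=50
  op5 P1: load  L1 → S/S on L1; bus BusRd; mem=50
  op6 P0: load  L1 → S/S on L1; bus (none); mem=50
  op7 P0: load  L1 → S/S on L1; bus (none); mem=50
  op8 P0: store L1 := 22 → M/I on L1; bus BusUpgr; mem=50
  op9 P0: store L1 := 60 → M/I on L1; bus (none); mem=50
  op10 P0: load  L1 → M/I on L1; bus (none); mem=50
  op11 P0: load  L0 → S/S on L0; bus BusRd; mem=40
  op12 P1: store L1 := 97 → I/M on L1; bus BusRdX Flush; mem=60
  op13 P0: load  L2 → O/S on L2; bus (none); mem=0
  op14 P1: load  L0 → S/S on L0; bus (none); mem=40
  op15 P1: load  L1 → I/M on L1; bus (none); mem=60
  op16 P1: store L2 := 22 → I/M on L2; bus BusUpgr Flush; mem=42
  op17 P1: store L1 := 27 → I/M on L1; bus (none); mem=60
  op18 P0: store L1 := 20 → M/I on L1; bus BusRdX Flush; mem=27
  op19 P0: store L0 := 81 → M/I on L0; bus BusUpgr; mem=40
  op20 P1: store L2 := 7 → I/M on L2; bus (none); mem=42
  op21 P1: store L0 := 6 → I/M on L0; bus BusRdX Flush; mem=81
  op22 P0: store L1 := 61 → M/I on L1; bus (none); mem=27
  op23 P0: store L0 := 5 → M/I on L0; bus BusRdX Flush; mem=6

invalidations = 4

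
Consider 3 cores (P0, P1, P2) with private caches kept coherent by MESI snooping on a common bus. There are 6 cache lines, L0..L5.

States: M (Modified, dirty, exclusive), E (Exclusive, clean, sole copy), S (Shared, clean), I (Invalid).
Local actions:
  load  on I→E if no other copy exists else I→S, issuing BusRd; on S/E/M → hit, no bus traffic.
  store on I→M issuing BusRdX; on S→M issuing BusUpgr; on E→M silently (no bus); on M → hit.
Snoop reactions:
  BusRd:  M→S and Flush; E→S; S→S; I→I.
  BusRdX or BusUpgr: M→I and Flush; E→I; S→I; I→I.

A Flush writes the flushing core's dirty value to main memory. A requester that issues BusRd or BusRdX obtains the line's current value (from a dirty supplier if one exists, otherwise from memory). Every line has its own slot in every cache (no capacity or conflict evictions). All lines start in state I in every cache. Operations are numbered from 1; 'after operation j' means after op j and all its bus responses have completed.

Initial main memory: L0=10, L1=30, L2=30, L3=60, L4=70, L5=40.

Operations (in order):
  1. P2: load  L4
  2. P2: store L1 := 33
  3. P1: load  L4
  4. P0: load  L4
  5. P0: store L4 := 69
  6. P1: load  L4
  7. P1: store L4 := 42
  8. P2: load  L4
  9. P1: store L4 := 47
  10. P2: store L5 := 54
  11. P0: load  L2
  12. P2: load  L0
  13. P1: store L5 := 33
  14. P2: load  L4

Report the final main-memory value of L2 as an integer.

memory[L2] = 30

  op1 P2: load  L4 → I/I/E on L4; bus BusRd; mem=70
  op2 P2: store L1 := 33 → I/I/M on L1; bus BusRdX; mem=30
  op3 P1: load  L4 → I/S/S on L4; bus BusRd; mem=70
  op4 P0: load  L4 → S/S/S on L4; bus BusRd; mem=70
  op5 P0: store L4 := 69 → M/I/I on L4; bus BusUpgr; mem=70
  op6 P1: load  L4 → S/S/I on L4; bus BusRd Flush; mem=69
  op7 P1: store L4 := 42 → I/M/I on L4; bus BusUpgr; mem=69
  op8 P2: load  L4 → I/S/S on L4; bus BusRd Flush; mem=42
  op9 P1: store L4 := 47 → I/M/I on L4; bus BusUpgr; mem=42
  op10 P2: store L5 := 54 → I/I/M on L5; bus BusRdX; mem=40
  op11 P0: load  L2 → E/I/I on L2; bus BusRd; mem=30
  op12 P2: load  L0 → I/I/E on L0; bus BusRd; mem=10
  op13 P1: store L5 := 33 → I/M/I on L5; bus BusRdX Flush; mem=54
  op14 P2: load  L4 → I/S/S on L4; bus BusRd Flush; mem=47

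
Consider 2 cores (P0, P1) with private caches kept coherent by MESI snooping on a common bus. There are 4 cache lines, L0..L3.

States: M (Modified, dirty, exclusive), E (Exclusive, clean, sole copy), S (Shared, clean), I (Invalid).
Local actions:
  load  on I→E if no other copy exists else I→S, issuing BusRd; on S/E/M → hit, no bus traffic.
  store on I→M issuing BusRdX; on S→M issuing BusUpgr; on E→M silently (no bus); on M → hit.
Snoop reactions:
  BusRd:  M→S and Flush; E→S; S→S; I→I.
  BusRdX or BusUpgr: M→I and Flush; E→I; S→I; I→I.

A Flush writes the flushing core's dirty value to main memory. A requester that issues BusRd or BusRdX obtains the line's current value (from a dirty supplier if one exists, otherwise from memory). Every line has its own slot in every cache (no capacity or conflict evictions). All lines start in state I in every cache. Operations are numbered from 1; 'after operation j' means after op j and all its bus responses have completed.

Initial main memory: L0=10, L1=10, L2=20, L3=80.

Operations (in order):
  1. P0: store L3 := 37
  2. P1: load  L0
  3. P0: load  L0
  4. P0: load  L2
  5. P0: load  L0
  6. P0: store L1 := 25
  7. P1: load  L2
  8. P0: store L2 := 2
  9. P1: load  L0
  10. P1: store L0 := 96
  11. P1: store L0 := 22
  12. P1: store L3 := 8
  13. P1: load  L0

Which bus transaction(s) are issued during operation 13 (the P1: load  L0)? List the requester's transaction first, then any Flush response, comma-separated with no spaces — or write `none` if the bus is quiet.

bus = none

1. P0: store L3 := 37  bus=[BusRdX]  L3: P0=M P1=I  mem[L3]=80
2. P1: load  L0  bus=[BusRd]  L0: P0=I P1=E  mem[L0]=10
3. P0: load  L0  bus=[BusRd]  L0: P0=S P1=S  mem[L0]=10
4. P0: load  L2  bus=[BusRd]  L2: P0=E P1=I  mem[L2]=20
5. P0: load  L0  bus=[-]  L0: P0=S P1=S  mem[L0]=10
6. P0: store L1 := 25  bus=[BusRdX]  L1: P0=M P1=I  mem[L1]=10
7. P1: load  L2  bus=[BusRd]  L2: P0=S P1=S  mem[L2]=20
8. P0: store L2 := 2  bus=[BusUpgr]  L2: P0=M P1=I  mem[L2]=20
9. P1: load  L0  bus=[-]  L0: P0=S P1=S  mem[L0]=10
10. P1: store L0 := 96  bus=[BusUpgr]  L0: P0=I P1=M  mem[L0]=10
11. P1: store L0 := 22  bus=[-]  L0: P0=I P1=M  mem[L0]=10
12. P1: store L3 := 8  bus=[BusRdX,Flush]  L3: P0=I P1=M  mem[L3]=37
13. P1: load  L0  bus=[-]  L0: P0=I P1=M  mem[L0]=10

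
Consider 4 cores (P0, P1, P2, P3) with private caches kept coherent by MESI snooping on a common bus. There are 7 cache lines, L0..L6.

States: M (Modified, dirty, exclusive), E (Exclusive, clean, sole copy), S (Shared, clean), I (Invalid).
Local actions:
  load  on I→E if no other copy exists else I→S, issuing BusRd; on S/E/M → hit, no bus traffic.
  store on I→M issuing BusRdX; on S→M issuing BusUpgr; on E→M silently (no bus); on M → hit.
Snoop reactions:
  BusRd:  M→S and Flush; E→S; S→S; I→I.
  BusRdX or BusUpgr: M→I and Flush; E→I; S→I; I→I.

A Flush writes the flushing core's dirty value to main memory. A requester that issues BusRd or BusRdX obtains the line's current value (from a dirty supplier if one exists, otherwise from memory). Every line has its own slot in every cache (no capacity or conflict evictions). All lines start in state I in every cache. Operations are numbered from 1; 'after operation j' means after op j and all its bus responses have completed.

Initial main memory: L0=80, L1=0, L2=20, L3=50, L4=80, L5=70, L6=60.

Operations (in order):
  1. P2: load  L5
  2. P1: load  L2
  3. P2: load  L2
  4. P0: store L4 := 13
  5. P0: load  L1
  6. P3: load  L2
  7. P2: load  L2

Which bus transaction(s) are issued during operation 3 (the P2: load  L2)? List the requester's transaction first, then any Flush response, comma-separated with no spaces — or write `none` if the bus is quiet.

bus = BusRd

[1] P2: load  L5 | P0:I, P1:I, P2:E(70), P3:I | bus: BusRd
[2] P1: load  L2 | P0:I, P1:E(20), P2:I, P3:I | bus: BusRd
[3] P2: load  L2 | P0:I, P1:S(20), P2:S(20), P3:I | bus: BusRd
[4] P0: store L4 := 13 | P0:M(13), P1:I, P2:I, P3:I | bus: BusRdX
[5] P0: load  L1 | P0:E(0), P1:I, P2:I, P3:I | bus: BusRd
[6] P3: load  L2 | P0:I, P1:S(20), P2:S(20), P3:S(20) | bus: BusRd
[7] P2: load  L2 | P0:I, P1:S(20), P2:S(20), P3:S(20) | bus: none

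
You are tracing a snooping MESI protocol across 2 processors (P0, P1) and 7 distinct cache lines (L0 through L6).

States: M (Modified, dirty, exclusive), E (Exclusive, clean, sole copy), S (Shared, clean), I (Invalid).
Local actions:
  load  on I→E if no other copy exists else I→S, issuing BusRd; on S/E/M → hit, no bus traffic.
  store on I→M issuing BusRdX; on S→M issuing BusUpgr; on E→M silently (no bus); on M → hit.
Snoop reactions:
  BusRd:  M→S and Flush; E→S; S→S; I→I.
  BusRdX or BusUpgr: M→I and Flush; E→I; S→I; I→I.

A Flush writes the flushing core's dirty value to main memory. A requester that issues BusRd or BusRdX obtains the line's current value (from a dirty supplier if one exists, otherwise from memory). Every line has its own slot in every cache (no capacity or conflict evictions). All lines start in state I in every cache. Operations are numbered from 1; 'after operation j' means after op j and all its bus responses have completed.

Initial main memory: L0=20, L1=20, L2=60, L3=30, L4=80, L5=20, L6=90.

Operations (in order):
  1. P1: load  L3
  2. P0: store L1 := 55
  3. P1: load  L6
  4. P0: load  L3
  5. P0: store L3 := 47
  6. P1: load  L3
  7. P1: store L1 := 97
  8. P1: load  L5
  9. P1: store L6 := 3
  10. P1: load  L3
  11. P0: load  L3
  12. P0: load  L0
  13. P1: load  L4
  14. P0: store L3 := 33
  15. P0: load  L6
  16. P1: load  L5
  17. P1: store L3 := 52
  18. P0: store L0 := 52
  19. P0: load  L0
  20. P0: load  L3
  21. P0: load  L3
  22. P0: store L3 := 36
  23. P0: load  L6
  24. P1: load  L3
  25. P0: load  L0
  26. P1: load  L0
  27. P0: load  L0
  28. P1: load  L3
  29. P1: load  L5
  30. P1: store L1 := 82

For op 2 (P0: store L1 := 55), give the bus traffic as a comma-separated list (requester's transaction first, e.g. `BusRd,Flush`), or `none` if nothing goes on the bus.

bus = BusRdX

step 1: P1: load  L3  ⟶  IE  (L3)  txn=BusRd  M[L3]=30
step 2: P0: store L1 := 55  ⟶  MI  (L1)  txn=BusRdX  M[L1]=20
step 3: P1: load  L6  ⟶  IE  (L6)  txn=BusRd  M[L6]=90
step 4: P0: load  L3  ⟶  SS  (L3)  txn=BusRd  M[L3]=30
step 5: P0: store L3 := 47  ⟶  MI  (L3)  txn=BusUpgr  M[L3]=30
step 6: P1: load  L3  ⟶  SS  (L3)  txn=BusRd+Flush  M[L3]=47
step 7: P1: store L1 := 97  ⟶  IM  (L1)  txn=BusRdX+Flush  M[L1]=55
step 8: P1: load  L5  ⟶  IE  (L5)  txn=BusRd  M[L5]=20
step 9: P1: store L6 := 3  ⟶  IM  (L6)  txn=∅  M[L6]=90
step 10: P1: load  L3  ⟶  SS  (L3)  txn=∅  M[L3]=47
step 11: P0: load  L3  ⟶  SS  (L3)  txn=∅  M[L3]=47
step 12: P0: load  L0  ⟶  EI  (L0)  txn=BusRd  M[L0]=20
step 13: P1: load  L4  ⟶  IE  (L4)  txn=BusRd  M[L4]=80
step 14: P0: store L3 := 33  ⟶  MI  (L3)  txn=BusUpgr  M[L3]=47
step 15: P0: load  L6  ⟶  SS  (L6)  txn=BusRd+Flush  M[L6]=3
step 16: P1: load  L5  ⟶  IE  (L5)  txn=∅  M[L5]=20
step 17: P1: store L3 := 52  ⟶  IM  (L3)  txn=BusRdX+Flush  M[L3]=33
step 18: P0: store L0 := 52  ⟶  MI  (L0)  txn=∅  M[L0]=20
step 19: P0: load  L0  ⟶  MI  (L0)  txn=∅  M[L0]=20
step 20: P0: load  L3  ⟶  SS  (L3)  txn=BusRd+Flush  M[L3]=52
step 21: P0: load  L3  ⟶  SS  (L3)  txn=∅  M[L3]=52
step 22: P0: store L3 := 36  ⟶  MI  (L3)  txn=BusUpgr  M[L3]=52
step 23: P0: load  L6  ⟶  SS  (L6)  txn=∅  M[L6]=3
step 24: P1: load  L3  ⟶  SS  (L3)  txn=BusRd+Flush  M[L3]=36
step 25: P0: load  L0  ⟶  MI  (L0)  txn=∅  M[L0]=20
step 26: P1: load  L0  ⟶  SS  (L0)  txn=BusRd+Flush  M[L0]=52
step 27: P0: load  L0  ⟶  SS  (L0)  txn=∅  M[L0]=52
step 28: P1: load  L3  ⟶  SS  (L3)  txn=∅  M[L3]=36
step 29: P1: load  L5  ⟶  IE  (L5)  txn=∅  M[L5]=20
step 30: P1: store L1 := 82  ⟶  IM  (L1)  txn=∅  M[L1]=55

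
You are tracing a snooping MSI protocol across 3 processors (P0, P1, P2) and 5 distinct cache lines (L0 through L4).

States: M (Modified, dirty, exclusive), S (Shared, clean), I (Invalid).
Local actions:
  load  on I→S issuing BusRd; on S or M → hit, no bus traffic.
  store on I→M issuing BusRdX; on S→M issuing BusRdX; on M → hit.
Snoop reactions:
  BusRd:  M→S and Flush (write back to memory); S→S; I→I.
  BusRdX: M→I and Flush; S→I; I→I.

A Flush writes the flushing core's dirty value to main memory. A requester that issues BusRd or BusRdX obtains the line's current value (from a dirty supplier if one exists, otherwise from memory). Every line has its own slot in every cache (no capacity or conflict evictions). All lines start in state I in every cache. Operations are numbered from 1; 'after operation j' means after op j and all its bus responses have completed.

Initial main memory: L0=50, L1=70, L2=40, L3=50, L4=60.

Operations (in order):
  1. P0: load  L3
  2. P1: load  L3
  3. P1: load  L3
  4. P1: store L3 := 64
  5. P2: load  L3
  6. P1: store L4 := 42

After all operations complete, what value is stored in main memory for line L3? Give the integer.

memory[L3] = 64

step 1: P0: load  L3  ⟶  SII  (L3)  txn=BusRd  M[L3]=50
step 2: P1: load  L3  ⟶  SSI  (L3)  txn=BusRd  M[L3]=50
step 3: P1: load  L3  ⟶  SSI  (L3)  txn=∅  M[L3]=50
step 4: P1: store L3 := 64  ⟶  IMI  (L3)  txn=BusRdX  M[L3]=50
step 5: P2: load  L3  ⟶  ISS  (L3)  txn=BusRd+Flush  M[L3]=64
step 6: P1: store L4 := 42  ⟶  IMI  (L4)  txn=BusRdX  M[L4]=60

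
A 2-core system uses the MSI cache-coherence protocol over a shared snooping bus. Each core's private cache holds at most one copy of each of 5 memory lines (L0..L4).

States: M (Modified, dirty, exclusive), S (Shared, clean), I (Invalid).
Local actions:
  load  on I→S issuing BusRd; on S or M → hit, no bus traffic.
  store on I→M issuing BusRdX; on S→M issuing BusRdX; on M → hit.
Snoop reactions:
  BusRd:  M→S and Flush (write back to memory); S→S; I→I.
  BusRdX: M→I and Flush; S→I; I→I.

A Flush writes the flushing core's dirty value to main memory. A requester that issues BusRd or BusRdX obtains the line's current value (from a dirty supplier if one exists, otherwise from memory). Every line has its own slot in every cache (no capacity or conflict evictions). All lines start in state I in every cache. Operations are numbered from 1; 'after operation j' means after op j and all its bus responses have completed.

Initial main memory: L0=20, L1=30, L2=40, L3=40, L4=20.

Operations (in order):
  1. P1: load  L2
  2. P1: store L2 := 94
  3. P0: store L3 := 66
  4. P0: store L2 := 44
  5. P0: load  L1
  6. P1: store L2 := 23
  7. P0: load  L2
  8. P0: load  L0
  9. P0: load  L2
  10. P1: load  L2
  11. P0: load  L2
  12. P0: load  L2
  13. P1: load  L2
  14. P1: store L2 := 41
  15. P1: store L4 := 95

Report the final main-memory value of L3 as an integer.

memory[L3] = 40

  op1 P1: load  L2 → I/S on L2; bus BusRd; mem=40
  op2 P1: store L2 := 94 → I/M on L2; bus BusRdX; mem=40
  op3 P0: store L3 := 66 → M/I on L3; bus BusRdX; mem=40
  op4 P0: store L2 := 44 → M/I on L2; bus BusRdX Flush; mem=94
  op5 P0: load  L1 → S/I on L1; bus BusRd; mem=30
  op6 P1: store L2 := 23 → I/M on L2; bus BusRdX Flush; mem=44
  op7 P0: load  L2 → S/S on L2; bus BusRd Flush; mem=23
  op8 P0: load  L0 → S/I on L0; bus BusRd; mem=20
  op9 P0: load  L2 → S/S on L2; bus (none); mem=23
  op10 P1: load  L2 → S/S on L2; bus (none); mem=23
  op11 P0: load  L2 → S/S on L2; bus (none); mem=23
  op12 P0: load  L2 → S/S on L2; bus (none); mem=23
  op13 P1: load  L2 → S/S on L2; bus (none); mem=23
  op14 P1: store L2 := 41 → I/M on L2; bus BusRdX; mem=23
  op15 P1: store L4 := 95 → I/M on L4; bus BusRdX; mem=20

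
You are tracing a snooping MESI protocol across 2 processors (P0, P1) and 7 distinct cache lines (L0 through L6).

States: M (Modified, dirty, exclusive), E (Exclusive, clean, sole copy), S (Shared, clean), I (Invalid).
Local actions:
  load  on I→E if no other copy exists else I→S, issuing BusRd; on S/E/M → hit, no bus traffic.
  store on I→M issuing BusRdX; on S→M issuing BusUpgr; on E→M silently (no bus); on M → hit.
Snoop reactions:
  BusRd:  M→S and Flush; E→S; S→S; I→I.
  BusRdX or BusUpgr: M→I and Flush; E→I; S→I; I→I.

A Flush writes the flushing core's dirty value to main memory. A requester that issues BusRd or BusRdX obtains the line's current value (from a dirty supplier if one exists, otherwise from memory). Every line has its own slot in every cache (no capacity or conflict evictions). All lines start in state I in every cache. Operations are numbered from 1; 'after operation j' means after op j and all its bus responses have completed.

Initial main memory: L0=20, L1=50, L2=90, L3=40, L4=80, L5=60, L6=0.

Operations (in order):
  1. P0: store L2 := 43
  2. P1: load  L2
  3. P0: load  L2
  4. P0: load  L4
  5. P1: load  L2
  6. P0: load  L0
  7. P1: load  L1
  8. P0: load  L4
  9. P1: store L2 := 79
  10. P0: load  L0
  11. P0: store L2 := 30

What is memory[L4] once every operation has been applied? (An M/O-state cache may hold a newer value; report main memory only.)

  op1 P0: store L2 := 43 → M/I on L2; bus BusRdX; mem=90
  op2 P1: load  L2 → S/S on L2; bus BusRd Flush; mem=43
  op3 P0: load  L2 → S/S on L2; bus (none); mem=43
  op4 P0: load  L4 → E/I on L4; bus BusRd; mem=80
  op5 P1: load  L2 → S/S on L2; bus (none); mem=43
  op6 P0: load  L0 → E/I on L0; bus BusRd; mem=20
  op7 P1: load  L1 → I/E on L1; bus BusRd; mem=50
  op8 P0: load  L4 → E/I on L4; bus (none); mem=80
  op9 P1: store L2 := 79 → I/M on L2; bus BusUpgr; mem=43
  op10 P0: load  L0 → E/I on L0; bus (none); mem=20
  op11 P0: store L2 := 30 → M/I on L2; bus BusRdX Flush; mem=79

memory[L4] = 80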